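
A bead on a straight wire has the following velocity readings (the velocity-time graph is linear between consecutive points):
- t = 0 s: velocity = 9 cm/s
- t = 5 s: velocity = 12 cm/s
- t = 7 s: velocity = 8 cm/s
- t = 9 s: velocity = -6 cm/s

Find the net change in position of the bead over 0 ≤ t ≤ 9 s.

Displacement is the signed area under the v-t curve.
0–5 s: ½(9 + 12)(5) = 52.5 cm
5–7 s: ½(12 + 8)(2) = 20 cm
7–9 s: ½(8 + -6)(2) = 2 cm
Net displacement = 74.5 cm

74.5 cm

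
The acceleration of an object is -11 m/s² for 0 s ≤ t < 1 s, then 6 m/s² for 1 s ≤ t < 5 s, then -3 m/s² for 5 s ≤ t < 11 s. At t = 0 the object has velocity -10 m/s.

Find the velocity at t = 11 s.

-15 m/s

Δv equals the area under the a-t graph; then v = v₀ + Δv.
0–1 s: -11 × 1 = -11 m/s
1–5 s: 6 × 4 = 24 m/s
5–11 s: -3 × 6 = -18 m/s
Δv = -5 m/s, so v(11) = -10 + (-5) = -15 m/s.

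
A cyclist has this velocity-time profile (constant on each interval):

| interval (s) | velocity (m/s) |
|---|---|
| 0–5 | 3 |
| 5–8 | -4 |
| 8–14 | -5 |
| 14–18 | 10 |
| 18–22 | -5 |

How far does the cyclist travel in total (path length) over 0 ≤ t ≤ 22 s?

117 m

Distance (not displacement) is the total path length: add the absolute areas under v-t.
0–5 s: |3| × 5 = 15 m
5–8 s: |-4| × 3 = 12 m
8–14 s: |-5| × 6 = 30 m
14–18 s: |10| × 4 = 40 m
18–22 s: |-5| × 4 = 20 m
Total distance = 117 m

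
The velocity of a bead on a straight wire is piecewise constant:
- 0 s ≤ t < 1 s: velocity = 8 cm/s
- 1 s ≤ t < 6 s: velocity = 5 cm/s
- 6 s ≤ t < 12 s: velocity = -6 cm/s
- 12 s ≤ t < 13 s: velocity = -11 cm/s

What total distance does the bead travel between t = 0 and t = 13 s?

Distance (not displacement) is the total path length: add the absolute areas under v-t.
0–1 s: |8| × 1 = 8 cm
1–6 s: |5| × 5 = 25 cm
6–12 s: |-6| × 6 = 36 cm
12–13 s: |-11| × 1 = 11 cm
Total distance = 80 cm

80 cm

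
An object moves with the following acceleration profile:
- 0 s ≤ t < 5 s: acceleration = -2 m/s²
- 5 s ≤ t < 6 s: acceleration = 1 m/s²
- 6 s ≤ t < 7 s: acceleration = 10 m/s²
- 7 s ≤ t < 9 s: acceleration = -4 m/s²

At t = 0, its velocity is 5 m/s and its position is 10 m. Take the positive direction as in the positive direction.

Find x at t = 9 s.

10.5 m

On each constant-a segment, Δv = aΔt and Δx = v₀Δt + ½aΔt²; chain segment to segment.
0–5 s: v starts 5 m/s; Δx = 5·5 + ½·-2·5² = 0 m; v ends -5 m/s.
5–6 s: v starts -5 m/s; Δx = -5·1 + ½·1·1² = -4.5 m; v ends -4 m/s.
6–7 s: v starts -4 m/s; Δx = -4·1 + ½·10·1² = 1 m; v ends 6 m/s.
7–9 s: v starts 6 m/s; Δx = 6·2 + ½·-4·2² = 4 m; v ends -2 m/s.
x(9) = 10 + Σ Δx = 10.5 m.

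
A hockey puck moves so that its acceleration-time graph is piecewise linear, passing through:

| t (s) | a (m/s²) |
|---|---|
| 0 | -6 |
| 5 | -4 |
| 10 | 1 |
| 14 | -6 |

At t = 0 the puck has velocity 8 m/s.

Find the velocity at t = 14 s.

-34.5 m/s

Δv equals the area under the a-t graph; then v = v₀ + Δv.
0–5 s: ½(-6 + -4)(5) = -25 m/s
5–10 s: ½(-4 + 1)(5) = -7.5 m/s
10–14 s: ½(1 + -6)(4) = -10 m/s
Δv = -42.5 m/s, so v(14) = 8 + (-42.5) = -34.5 m/s.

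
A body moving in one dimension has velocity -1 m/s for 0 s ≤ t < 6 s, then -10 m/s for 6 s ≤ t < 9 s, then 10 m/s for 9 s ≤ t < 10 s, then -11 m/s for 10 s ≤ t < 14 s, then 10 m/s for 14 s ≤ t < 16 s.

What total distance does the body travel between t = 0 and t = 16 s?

Distance (not displacement) is the total path length: add the absolute areas under v-t.
0–6 s: |-1| × 6 = 6 m
6–9 s: |-10| × 3 = 30 m
9–10 s: |10| × 1 = 10 m
10–14 s: |-11| × 4 = 44 m
14–16 s: |10| × 2 = 20 m
Total distance = 110 m

110 m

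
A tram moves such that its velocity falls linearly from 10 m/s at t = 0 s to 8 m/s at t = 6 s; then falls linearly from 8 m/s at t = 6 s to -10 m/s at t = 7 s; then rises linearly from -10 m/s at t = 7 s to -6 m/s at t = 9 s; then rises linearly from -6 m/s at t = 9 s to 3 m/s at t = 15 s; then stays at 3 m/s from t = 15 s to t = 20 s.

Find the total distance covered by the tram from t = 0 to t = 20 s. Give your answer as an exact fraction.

941/9 m

Distance (not displacement) is the total path length: add the absolute areas under v-t.
0–6 s: |½(10 + 8)(6)| = 54 m
6–7 s: v = 0 at t = 58/9 s; triangle areas 16/9 + 25/9 = 41/9 m
7–9 s: |½(-10 + -6)(2)| = 16 m
9–15 s: v = 0 at t = 13 s; triangle areas 12 + 3 = 15 m
15–20 s: |3| × 5 = 15 m
Total distance = 941/9 m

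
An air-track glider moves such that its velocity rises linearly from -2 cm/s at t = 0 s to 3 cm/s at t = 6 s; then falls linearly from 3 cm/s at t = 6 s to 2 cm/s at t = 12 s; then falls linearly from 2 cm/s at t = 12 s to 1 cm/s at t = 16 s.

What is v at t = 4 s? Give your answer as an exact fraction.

On 0–6 s the graph is linear from -2 to 3 cm/s: v(4) = -2 + (3 − -2)·(4 − 0)/(6 − 0) = 4/3 cm/s.

4/3 cm/s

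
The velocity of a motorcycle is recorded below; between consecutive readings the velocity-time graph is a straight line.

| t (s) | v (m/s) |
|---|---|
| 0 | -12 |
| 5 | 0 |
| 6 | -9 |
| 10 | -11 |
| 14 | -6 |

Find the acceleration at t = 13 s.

Acceleration is the slope of the v-t graph on 10–14 s: (-6 − -11)/(14 − 10) = 1.25 m/s².

1.25 m/s²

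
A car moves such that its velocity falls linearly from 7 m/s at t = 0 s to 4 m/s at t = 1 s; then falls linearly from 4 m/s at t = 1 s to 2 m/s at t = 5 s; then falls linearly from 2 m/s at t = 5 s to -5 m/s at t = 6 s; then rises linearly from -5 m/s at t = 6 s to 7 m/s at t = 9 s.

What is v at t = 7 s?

-1 m/s

On 6–9 s the graph is linear from -5 to 7 m/s: v(7) = -5 + (7 − -5)·(7 − 6)/(9 − 6) = -1 m/s.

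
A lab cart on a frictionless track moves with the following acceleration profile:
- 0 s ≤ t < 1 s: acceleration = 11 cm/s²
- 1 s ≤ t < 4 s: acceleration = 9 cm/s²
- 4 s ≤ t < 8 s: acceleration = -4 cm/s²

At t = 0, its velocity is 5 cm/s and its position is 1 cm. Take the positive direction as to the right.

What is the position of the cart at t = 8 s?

240 cm

On each constant-a segment, Δv = aΔt and Δx = v₀Δt + ½aΔt²; chain segment to segment.
0–1 s: v starts 5 cm/s; Δx = 5·1 + ½·11·1² = 10.5 cm; v ends 16 cm/s.
1–4 s: v starts 16 cm/s; Δx = 16·3 + ½·9·3² = 88.5 cm; v ends 43 cm/s.
4–8 s: v starts 43 cm/s; Δx = 43·4 + ½·-4·4² = 140 cm; v ends 27 cm/s.
x(8) = 1 + Σ Δx = 240 cm.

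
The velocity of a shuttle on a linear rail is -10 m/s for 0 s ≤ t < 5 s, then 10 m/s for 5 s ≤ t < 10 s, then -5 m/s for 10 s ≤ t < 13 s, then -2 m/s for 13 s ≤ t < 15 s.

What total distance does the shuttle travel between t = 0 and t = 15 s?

119 m

Total distance travelled is ∫|v| dt — sum the magnitudes of each area piece.
0–5 s: |-10| × 5 = 50 m
5–10 s: |10| × 5 = 50 m
10–13 s: |-5| × 3 = 15 m
13–15 s: |-2| × 2 = 4 m
Total distance = 119 m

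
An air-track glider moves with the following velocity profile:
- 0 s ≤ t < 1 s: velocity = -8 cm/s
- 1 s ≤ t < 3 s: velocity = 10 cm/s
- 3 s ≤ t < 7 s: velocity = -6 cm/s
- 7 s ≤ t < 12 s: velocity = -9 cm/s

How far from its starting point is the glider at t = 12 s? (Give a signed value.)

-57 cm

Displacement is the signed area under the v-t curve.
0–1 s: -8 × 1 = -8 cm
1–3 s: 10 × 2 = 20 cm
3–7 s: -6 × 4 = -24 cm
7–12 s: -9 × 5 = -45 cm
Net displacement = -57 cm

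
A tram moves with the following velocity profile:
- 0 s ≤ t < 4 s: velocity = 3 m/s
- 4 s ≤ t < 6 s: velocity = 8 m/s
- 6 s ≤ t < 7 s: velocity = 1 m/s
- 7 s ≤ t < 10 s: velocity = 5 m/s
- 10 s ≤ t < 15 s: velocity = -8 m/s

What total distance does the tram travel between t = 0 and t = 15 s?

84 m

Total distance travelled is ∫|v| dt — sum the magnitudes of each area piece.
0–4 s: |3| × 4 = 12 m
4–6 s: |8| × 2 = 16 m
6–7 s: |1| × 1 = 1 m
7–10 s: |5| × 3 = 15 m
10–15 s: |-8| × 5 = 40 m
Total distance = 84 m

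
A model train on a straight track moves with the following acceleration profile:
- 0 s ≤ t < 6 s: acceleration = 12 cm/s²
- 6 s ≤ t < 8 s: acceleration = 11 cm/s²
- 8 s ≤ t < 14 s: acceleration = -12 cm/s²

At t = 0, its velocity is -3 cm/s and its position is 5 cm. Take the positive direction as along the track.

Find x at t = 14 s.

On each constant-a segment, Δv = aΔt and Δx = v₀Δt + ½aΔt²; chain segment to segment.
0–6 s: v starts -3 cm/s; Δx = -3·6 + ½·12·6² = 198 cm; v ends 69 cm/s.
6–8 s: v starts 69 cm/s; Δx = 69·2 + ½·11·2² = 160 cm; v ends 91 cm/s.
8–14 s: v starts 91 cm/s; Δx = 91·6 + ½·-12·6² = 330 cm; v ends 19 cm/s.
x(14) = 5 + Σ Δx = 693 cm.

693 cm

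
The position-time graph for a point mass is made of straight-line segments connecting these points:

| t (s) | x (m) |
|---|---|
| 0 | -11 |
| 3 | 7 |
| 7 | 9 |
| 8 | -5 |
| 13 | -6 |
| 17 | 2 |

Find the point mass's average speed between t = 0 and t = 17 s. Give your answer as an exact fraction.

43/17 m/s

Average speed = (total path length)/(elapsed time); on a piecewise-linear x-t graph the path length is Σ|Δx|.
0–3 s: |Δx| = |7 − -11| = 18 m
3–7 s: |Δx| = |9 − 7| = 2 m
7–8 s: |Δx| = |-5 − 9| = 14 m
8–13 s: |Δx| = |-6 − -5| = 1 m
13–17 s: |Δx| = |2 − -6| = 8 m
Total path = 43 m; average speed = 43/17 = 43/17 m/s.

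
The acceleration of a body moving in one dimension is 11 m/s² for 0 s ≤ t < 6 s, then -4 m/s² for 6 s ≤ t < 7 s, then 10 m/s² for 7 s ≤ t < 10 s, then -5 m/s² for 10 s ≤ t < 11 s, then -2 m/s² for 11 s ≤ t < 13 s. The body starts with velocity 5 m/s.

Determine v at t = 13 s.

88 m/s

Δv equals the area under the a-t graph; then v = v₀ + Δv.
0–6 s: 11 × 6 = 66 m/s
6–7 s: -4 × 1 = -4 m/s
7–10 s: 10 × 3 = 30 m/s
10–11 s: -5 × 1 = -5 m/s
11–13 s: -2 × 2 = -4 m/s
Δv = 83 m/s, so v(13) = 5 + (83) = 88 m/s.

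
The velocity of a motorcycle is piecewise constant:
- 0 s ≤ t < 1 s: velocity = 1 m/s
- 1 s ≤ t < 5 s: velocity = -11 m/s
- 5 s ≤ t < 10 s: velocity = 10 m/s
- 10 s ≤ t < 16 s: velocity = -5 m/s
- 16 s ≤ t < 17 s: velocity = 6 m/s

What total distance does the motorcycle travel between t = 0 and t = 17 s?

131 m

Distance (not displacement) is the total path length: add the absolute areas under v-t.
0–1 s: |1| × 1 = 1 m
1–5 s: |-11| × 4 = 44 m
5–10 s: |10| × 5 = 50 m
10–16 s: |-5| × 6 = 30 m
16–17 s: |6| × 1 = 6 m
Total distance = 131 m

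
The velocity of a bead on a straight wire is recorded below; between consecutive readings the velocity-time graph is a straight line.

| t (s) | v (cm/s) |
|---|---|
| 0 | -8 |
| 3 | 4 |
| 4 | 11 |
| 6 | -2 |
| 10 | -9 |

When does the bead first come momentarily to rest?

t = 2 s

v changes sign on 0–3 s (from -8 to 4); the graph is linear there, so v = 0 at t = 0 + (8)·(3 − 0)/(4 − -8) = 2 s.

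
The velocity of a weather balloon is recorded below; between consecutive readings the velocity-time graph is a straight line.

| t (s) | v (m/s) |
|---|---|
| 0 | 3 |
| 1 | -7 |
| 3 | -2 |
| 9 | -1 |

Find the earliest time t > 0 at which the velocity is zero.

t = 0.3 s

v changes sign on 0–1 s (from 3 to -7); the graph is linear there, so v = 0 at t = 0 + (-3)·(1 − 0)/(-7 − 3) = 0.3 s.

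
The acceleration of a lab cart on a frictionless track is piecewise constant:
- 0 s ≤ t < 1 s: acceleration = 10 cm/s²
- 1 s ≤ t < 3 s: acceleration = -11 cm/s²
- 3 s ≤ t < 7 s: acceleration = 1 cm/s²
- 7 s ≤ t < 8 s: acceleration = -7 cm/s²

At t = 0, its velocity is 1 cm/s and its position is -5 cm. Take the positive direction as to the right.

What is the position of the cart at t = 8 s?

On each constant-a segment, Δv = aΔt and Δx = v₀Δt + ½aΔt²; chain segment to segment.
0–1 s: v starts 1 cm/s; Δx = 1·1 + ½·10·1² = 6 cm; v ends 11 cm/s.
1–3 s: v starts 11 cm/s; Δx = 11·2 + ½·-11·2² = 0 cm; v ends -11 cm/s.
3–7 s: v starts -11 cm/s; Δx = -11·4 + ½·1·4² = -36 cm; v ends -7 cm/s.
7–8 s: v starts -7 cm/s; Δx = -7·1 + ½·-7·1² = -10.5 cm; v ends -14 cm/s.
x(8) = -5 + Σ Δx = -45.5 cm.

-45.5 cm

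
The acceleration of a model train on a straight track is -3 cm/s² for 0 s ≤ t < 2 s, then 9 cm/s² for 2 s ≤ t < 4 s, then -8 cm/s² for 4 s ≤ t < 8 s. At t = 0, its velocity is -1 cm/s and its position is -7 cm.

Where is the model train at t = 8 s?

-31 cm

On each constant-a segment, Δv = aΔt and Δx = v₀Δt + ½aΔt²; chain segment to segment.
0–2 s: v starts -1 cm/s; Δx = -1·2 + ½·-3·2² = -8 cm; v ends -7 cm/s.
2–4 s: v starts -7 cm/s; Δx = -7·2 + ½·9·2² = 4 cm; v ends 11 cm/s.
4–8 s: v starts 11 cm/s; Δx = 11·4 + ½·-8·4² = -20 cm; v ends -21 cm/s.
x(8) = -7 + Σ Δx = -31 cm.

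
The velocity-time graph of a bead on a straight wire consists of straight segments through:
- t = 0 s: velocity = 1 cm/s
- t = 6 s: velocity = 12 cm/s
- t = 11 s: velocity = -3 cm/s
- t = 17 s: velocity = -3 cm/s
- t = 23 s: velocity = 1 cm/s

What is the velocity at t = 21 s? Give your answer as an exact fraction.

On 17–23 s the graph is linear from -3 to 1 cm/s: v(21) = -3 + (1 − -3)·(21 − 17)/(23 − 17) = -1/3 cm/s.

-1/3 cm/s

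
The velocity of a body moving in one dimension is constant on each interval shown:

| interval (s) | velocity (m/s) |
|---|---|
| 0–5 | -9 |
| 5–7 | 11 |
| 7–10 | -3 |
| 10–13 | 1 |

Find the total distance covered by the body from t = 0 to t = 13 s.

Total distance travelled is ∫|v| dt — sum the magnitudes of each area piece.
0–5 s: |-9| × 5 = 45 m
5–7 s: |11| × 2 = 22 m
7–10 s: |-3| × 3 = 9 m
10–13 s: |1| × 3 = 3 m
Total distance = 79 m

79 m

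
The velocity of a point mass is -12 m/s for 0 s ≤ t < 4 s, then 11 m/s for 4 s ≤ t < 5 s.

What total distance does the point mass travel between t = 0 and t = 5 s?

Total distance travelled is ∫|v| dt — sum the magnitudes of each area piece.
0–4 s: |-12| × 4 = 48 m
4–5 s: |11| × 1 = 11 m
Total distance = 59 m

59 m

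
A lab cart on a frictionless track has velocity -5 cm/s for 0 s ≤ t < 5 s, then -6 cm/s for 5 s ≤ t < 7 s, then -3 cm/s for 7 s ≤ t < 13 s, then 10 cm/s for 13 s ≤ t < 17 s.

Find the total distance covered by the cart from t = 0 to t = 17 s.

95 cm

Total distance travelled is ∫|v| dt — sum the magnitudes of each area piece.
0–5 s: |-5| × 5 = 25 cm
5–7 s: |-6| × 2 = 12 cm
7–13 s: |-3| × 6 = 18 cm
13–17 s: |10| × 4 = 40 cm
Total distance = 95 cm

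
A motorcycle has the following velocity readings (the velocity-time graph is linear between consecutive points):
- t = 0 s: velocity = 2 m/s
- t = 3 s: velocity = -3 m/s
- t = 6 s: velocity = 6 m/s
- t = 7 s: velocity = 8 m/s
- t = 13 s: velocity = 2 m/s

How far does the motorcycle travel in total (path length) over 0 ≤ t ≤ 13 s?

Total distance travelled is ∫|v| dt — sum the magnitudes of each area piece.
0–3 s: v = 0 at t = 1.2 s; triangle areas 1.2 + 2.7 = 3.9 m
3–6 s: v = 0 at t = 4 s; triangle areas 1.5 + 6 = 7.5 m
6–7 s: |½(6 + 8)(1)| = 7 m
7–13 s: |½(8 + 2)(6)| = 30 m
Total distance = 48.4 m

48.4 m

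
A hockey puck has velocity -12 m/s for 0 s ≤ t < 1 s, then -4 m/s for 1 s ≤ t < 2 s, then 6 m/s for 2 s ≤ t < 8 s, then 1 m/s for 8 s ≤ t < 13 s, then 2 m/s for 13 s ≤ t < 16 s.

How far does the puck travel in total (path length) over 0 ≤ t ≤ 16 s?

63 m

Total distance travelled is ∫|v| dt — sum the magnitudes of each area piece.
0–1 s: |-12| × 1 = 12 m
1–2 s: |-4| × 1 = 4 m
2–8 s: |6| × 6 = 36 m
8–13 s: |1| × 5 = 5 m
13–16 s: |2| × 3 = 6 m
Total distance = 63 m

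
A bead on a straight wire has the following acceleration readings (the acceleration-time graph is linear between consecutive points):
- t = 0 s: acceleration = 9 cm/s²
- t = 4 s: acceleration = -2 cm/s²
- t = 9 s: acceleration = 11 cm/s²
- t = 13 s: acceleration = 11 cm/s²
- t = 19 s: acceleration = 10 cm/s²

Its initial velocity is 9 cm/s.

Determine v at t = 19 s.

Δv equals the area under the a-t graph; then v = v₀ + Δv.
0–4 s: ½(9 + -2)(4) = 14 cm/s
4–9 s: ½(-2 + 11)(5) = 22.5 cm/s
9–13 s: 11 × 4 = 44 cm/s
13–19 s: ½(11 + 10)(6) = 63 cm/s
Δv = 143.5 cm/s, so v(19) = 9 + (143.5) = 152.5 cm/s.

152.5 cm/s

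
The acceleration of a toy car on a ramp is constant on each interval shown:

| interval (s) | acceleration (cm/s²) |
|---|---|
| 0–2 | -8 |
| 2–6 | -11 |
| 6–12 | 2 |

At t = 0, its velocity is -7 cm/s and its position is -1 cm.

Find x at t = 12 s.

On each constant-a segment, Δv = aΔt and Δx = v₀Δt + ½aΔt²; chain segment to segment.
0–2 s: v starts -7 cm/s; Δx = -7·2 + ½·-8·2² = -30 cm; v ends -23 cm/s.
2–6 s: v starts -23 cm/s; Δx = -23·4 + ½·-11·4² = -180 cm; v ends -67 cm/s.
6–12 s: v starts -67 cm/s; Δx = -67·6 + ½·2·6² = -366 cm; v ends -55 cm/s.
x(12) = -1 + Σ Δx = -577 cm.

-577 cm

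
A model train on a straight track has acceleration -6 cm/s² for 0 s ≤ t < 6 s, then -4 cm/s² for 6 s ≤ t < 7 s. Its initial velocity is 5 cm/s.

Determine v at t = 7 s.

Δv equals the area under the a-t graph; then v = v₀ + Δv.
0–6 s: -6 × 6 = -36 cm/s
6–7 s: -4 × 1 = -4 cm/s
Δv = -40 cm/s, so v(7) = 5 + (-40) = -35 cm/s.

-35 cm/s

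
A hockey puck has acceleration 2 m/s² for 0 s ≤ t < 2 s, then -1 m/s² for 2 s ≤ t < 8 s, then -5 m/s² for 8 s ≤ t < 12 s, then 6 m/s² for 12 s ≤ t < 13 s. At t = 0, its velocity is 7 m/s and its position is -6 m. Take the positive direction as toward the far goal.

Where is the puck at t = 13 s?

On each constant-a segment, Δv = aΔt and Δx = v₀Δt + ½aΔt²; chain segment to segment.
0–2 s: v starts 7 m/s; Δx = 7·2 + ½·2·2² = 18 m; v ends 11 m/s.
2–8 s: v starts 11 m/s; Δx = 11·6 + ½·-1·6² = 48 m; v ends 5 m/s.
8–12 s: v starts 5 m/s; Δx = 5·4 + ½·-5·4² = -20 m; v ends -15 m/s.
12–13 s: v starts -15 m/s; Δx = -15·1 + ½·6·1² = -12 m; v ends -9 m/s.
x(13) = -6 + Σ Δx = 28 m.

28 m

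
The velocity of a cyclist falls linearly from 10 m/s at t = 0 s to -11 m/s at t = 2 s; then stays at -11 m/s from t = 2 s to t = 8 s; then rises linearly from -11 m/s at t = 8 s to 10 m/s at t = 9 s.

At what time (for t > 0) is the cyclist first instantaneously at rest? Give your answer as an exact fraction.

t = 20/21 s

v changes sign on 0–2 s (from 10 to -11); the graph is linear there, so v = 0 at t = 0 + (-10)·(2 − 0)/(-11 − 10) = 20/21 s.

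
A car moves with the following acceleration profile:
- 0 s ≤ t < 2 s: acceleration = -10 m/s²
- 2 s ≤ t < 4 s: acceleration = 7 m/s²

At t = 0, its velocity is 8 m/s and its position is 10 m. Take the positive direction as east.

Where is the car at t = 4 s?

On each constant-a segment, Δv = aΔt and Δx = v₀Δt + ½aΔt²; chain segment to segment.
0–2 s: v starts 8 m/s; Δx = 8·2 + ½·-10·2² = -4 m; v ends -12 m/s.
2–4 s: v starts -12 m/s; Δx = -12·2 + ½·7·2² = -10 m; v ends 2 m/s.
x(4) = 10 + Σ Δx = -4 m.

-4 m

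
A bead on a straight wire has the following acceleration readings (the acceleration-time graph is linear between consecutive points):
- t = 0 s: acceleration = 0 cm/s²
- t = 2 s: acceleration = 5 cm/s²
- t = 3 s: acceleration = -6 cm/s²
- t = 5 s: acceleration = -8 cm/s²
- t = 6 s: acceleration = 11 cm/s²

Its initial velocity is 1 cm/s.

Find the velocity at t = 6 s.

Δv equals the area under the a-t graph; then v = v₀ + Δv.
0–2 s: ½(0 + 5)(2) = 5 cm/s
2–3 s: ½(5 + -6)(1) = -0.5 cm/s
3–5 s: ½(-6 + -8)(2) = -14 cm/s
5–6 s: ½(-8 + 11)(1) = 1.5 cm/s
Δv = -8 cm/s, so v(6) = 1 + (-8) = -7 cm/s.

-7 cm/s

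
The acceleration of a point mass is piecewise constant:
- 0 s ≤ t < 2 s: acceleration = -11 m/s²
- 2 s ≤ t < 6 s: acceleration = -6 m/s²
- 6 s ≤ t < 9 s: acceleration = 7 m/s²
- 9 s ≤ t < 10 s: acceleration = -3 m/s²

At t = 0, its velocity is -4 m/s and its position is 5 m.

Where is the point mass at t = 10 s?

On each constant-a segment, Δv = aΔt and Δx = v₀Δt + ½aΔt²; chain segment to segment.
0–2 s: v starts -4 m/s; Δx = -4·2 + ½·-11·2² = -30 m; v ends -26 m/s.
2–6 s: v starts -26 m/s; Δx = -26·4 + ½·-6·4² = -152 m; v ends -50 m/s.
6–9 s: v starts -50 m/s; Δx = -50·3 + ½·7·3² = -118.5 m; v ends -29 m/s.
9–10 s: v starts -29 m/s; Δx = -29·1 + ½·-3·1² = -30.5 m; v ends -32 m/s.
x(10) = 5 + Σ Δx = -326 m.

-326 m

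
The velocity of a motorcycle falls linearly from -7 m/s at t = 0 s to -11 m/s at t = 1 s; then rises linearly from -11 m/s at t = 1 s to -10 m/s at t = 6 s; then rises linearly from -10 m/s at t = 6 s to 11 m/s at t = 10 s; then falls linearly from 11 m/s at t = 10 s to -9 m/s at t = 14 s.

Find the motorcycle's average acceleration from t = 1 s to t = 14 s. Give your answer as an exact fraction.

Average acceleration = Δv/Δt = (-9 − -11)/(14 − 1) = 2/13 m/s².

2/13 m/s²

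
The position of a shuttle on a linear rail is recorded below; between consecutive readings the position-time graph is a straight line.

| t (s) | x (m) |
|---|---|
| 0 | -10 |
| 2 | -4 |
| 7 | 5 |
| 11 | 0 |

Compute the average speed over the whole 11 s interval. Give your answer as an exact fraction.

20/11 m/s

Average speed = (total path length)/(elapsed time); on a piecewise-linear x-t graph the path length is Σ|Δx|.
0–2 s: |Δx| = |-4 − -10| = 6 m
2–7 s: |Δx| = |5 − -4| = 9 m
7–11 s: |Δx| = |0 − 5| = 5 m
Total path = 20 m; average speed = 20/11 = 20/11 m/s.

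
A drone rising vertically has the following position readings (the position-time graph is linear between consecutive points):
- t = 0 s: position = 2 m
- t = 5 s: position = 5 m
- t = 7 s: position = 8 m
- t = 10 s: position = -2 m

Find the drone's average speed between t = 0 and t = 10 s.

Average speed = (total path length)/(elapsed time); on a piecewise-linear x-t graph the path length is Σ|Δx|.
0–5 s: |Δx| = |5 − 2| = 3 m
5–7 s: |Δx| = |8 − 5| = 3 m
7–10 s: |Δx| = |-2 − 8| = 10 m
Total path = 16 m; average speed = 16/10 = 1.6 m/s.

1.6 m/s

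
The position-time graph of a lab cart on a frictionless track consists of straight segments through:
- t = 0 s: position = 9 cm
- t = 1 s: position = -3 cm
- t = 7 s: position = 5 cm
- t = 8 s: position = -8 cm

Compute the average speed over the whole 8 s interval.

Average speed = (total path length)/(elapsed time); on a piecewise-linear x-t graph the path length is Σ|Δx|.
0–1 s: |Δx| = |-3 − 9| = 12 cm
1–7 s: |Δx| = |5 − -3| = 8 cm
7–8 s: |Δx| = |-8 − 5| = 13 cm
Total path = 33 cm; average speed = 33/8 = 4.125 cm/s.

4.125 cm/s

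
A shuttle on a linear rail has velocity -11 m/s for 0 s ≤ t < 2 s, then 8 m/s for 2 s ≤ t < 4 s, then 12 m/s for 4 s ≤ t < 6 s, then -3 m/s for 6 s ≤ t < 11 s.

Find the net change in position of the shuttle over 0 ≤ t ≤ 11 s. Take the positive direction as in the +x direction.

3 m

Net displacement equals the area under the velocity-time graph (areas below the axis count negative).
0–2 s: -11 × 2 = -22 m
2–4 s: 8 × 2 = 16 m
4–6 s: 12 × 2 = 24 m
6–11 s: -3 × 5 = -15 m
Net displacement = 3 m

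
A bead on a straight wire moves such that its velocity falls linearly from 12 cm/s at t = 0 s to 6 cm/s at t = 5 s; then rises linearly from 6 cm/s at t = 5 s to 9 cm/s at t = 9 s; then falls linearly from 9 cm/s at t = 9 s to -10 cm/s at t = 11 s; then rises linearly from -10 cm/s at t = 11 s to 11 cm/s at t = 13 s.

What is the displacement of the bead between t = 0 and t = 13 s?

Displacement is the signed area under the v-t curve.
0–5 s: ½(12 + 6)(5) = 45 cm
5–9 s: ½(6 + 9)(4) = 30 cm
9–11 s: ½(9 + -10)(2) = -1 cm
11–13 s: ½(-10 + 11)(2) = 1 cm
Net displacement = 75 cm

75 cm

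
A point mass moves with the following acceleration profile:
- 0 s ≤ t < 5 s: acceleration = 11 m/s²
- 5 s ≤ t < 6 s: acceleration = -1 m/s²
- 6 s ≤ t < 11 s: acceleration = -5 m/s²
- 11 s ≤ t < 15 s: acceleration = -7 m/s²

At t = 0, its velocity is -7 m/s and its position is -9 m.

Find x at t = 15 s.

345.5 m

On each constant-a segment, Δv = aΔt and Δx = v₀Δt + ½aΔt²; chain segment to segment.
0–5 s: v starts -7 m/s; Δx = -7·5 + ½·11·5² = 102.5 m; v ends 48 m/s.
5–6 s: v starts 48 m/s; Δx = 48·1 + ½·-1·1² = 47.5 m; v ends 47 m/s.
6–11 s: v starts 47 m/s; Δx = 47·5 + ½·-5·5² = 172.5 m; v ends 22 m/s.
11–15 s: v starts 22 m/s; Δx = 22·4 + ½·-7·4² = 32 m; v ends -6 m/s.
x(15) = -9 + Σ Δx = 345.5 m.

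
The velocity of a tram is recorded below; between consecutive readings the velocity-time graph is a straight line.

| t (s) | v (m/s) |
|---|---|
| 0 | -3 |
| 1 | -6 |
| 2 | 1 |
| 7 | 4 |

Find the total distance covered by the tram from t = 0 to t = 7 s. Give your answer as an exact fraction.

Distance (not displacement) is the total path length: add the absolute areas under v-t.
0–1 s: |½(-3 + -6)(1)| = 4.5 m
1–2 s: v = 0 at t = 13/7 s; triangle areas 18/7 + 1/14 = 37/14 m
2–7 s: |½(1 + 4)(5)| = 12.5 m
Total distance = 275/14 m

275/14 m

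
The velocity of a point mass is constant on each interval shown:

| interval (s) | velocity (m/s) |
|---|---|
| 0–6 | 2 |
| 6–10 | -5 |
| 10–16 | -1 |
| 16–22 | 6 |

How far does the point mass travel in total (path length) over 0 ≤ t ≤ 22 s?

Total distance travelled is ∫|v| dt — sum the magnitudes of each area piece.
0–6 s: |2| × 6 = 12 m
6–10 s: |-5| × 4 = 20 m
10–16 s: |-1| × 6 = 6 m
16–22 s: |6| × 6 = 36 m
Total distance = 74 m

74 m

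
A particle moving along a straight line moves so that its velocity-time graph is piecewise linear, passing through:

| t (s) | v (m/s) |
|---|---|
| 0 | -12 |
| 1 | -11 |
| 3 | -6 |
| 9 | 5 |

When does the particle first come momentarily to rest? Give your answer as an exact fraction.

t = 69/11 s

v changes sign on 3–9 s (from -6 to 5); the graph is linear there, so v = 0 at t = 3 + (6)·(9 − 3)/(5 − -6) = 69/11 s.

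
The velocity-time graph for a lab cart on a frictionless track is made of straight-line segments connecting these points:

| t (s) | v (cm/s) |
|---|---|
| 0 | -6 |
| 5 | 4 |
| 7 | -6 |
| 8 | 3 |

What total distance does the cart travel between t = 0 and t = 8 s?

Total distance travelled is ∫|v| dt — sum the magnitudes of each area piece.
0–5 s: v = 0 at t = 3 s; triangle areas 9 + 4 = 13 cm
5–7 s: v = 0 at t = 5.8 s; triangle areas 1.6 + 3.6 = 5.2 cm
7–8 s: v = 0 at t = 23/3 s; triangle areas 2 + 0.5 = 2.5 cm
Total distance = 20.7 cm

20.7 cm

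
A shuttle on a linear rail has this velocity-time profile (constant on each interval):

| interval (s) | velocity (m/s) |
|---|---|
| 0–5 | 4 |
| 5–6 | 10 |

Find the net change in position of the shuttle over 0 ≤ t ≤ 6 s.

Displacement is the signed area under the v-t curve.
0–5 s: 4 × 5 = 20 m
5–6 s: 10 × 1 = 10 m
Net displacement = 30 m

30 m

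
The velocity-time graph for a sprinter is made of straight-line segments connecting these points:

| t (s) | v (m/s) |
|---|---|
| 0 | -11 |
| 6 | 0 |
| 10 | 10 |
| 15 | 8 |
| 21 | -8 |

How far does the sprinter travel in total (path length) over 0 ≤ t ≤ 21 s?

122 m

Total distance travelled is ∫|v| dt — sum the magnitudes of each area piece.
0–6 s: |½(-11 + 0)(6)| = 33 m
6–10 s: |½(0 + 10)(4)| = 20 m
10–15 s: |½(10 + 8)(5)| = 45 m
15–21 s: v = 0 at t = 18 s; triangle areas 12 + 12 = 24 m
Total distance = 122 m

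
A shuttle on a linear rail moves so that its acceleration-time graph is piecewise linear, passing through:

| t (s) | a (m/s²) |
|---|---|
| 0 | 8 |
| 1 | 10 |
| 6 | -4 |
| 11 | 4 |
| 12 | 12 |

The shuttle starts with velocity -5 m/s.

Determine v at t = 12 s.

Δv equals the area under the a-t graph; then v = v₀ + Δv.
0–1 s: ½(8 + 10)(1) = 9 m/s
1–6 s: ½(10 + -4)(5) = 15 m/s
6–11 s: ½(-4 + 4)(5) = 0 m/s
11–12 s: ½(4 + 12)(1) = 8 m/s
Δv = 32 m/s, so v(12) = -5 + (32) = 27 m/s.

27 m/s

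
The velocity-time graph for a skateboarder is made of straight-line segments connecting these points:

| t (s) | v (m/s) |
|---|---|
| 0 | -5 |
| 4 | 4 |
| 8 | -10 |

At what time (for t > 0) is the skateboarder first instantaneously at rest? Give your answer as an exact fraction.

v changes sign on 0–4 s (from -5 to 4); the graph is linear there, so v = 0 at t = 0 + (5)·(4 − 0)/(4 − -5) = 20/9 s.

t = 20/9 s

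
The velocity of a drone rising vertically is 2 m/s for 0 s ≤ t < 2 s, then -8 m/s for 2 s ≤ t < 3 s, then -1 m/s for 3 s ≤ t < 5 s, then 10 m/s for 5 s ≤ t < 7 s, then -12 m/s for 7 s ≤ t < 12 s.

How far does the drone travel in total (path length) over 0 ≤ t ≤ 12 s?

94 m

Total distance travelled is ∫|v| dt — sum the magnitudes of each area piece.
0–2 s: |2| × 2 = 4 m
2–3 s: |-8| × 1 = 8 m
3–5 s: |-1| × 2 = 2 m
5–7 s: |10| × 2 = 20 m
7–12 s: |-12| × 5 = 60 m
Total distance = 94 m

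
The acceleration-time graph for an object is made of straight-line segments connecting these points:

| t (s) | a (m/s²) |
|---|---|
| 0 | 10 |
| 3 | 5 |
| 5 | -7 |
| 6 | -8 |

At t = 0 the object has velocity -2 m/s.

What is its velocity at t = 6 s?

Δv equals the area under the a-t graph; then v = v₀ + Δv.
0–3 s: ½(10 + 5)(3) = 22.5 m/s
3–5 s: ½(5 + -7)(2) = -2 m/s
5–6 s: ½(-7 + -8)(1) = -7.5 m/s
Δv = 13 m/s, so v(6) = -2 + (13) = 11 m/s.

11 m/s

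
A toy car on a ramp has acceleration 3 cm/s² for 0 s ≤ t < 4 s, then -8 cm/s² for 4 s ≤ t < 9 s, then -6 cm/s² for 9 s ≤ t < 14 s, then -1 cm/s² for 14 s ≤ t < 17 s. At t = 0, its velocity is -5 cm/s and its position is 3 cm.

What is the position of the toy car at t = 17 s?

-491.5 cm

On each constant-a segment, Δv = aΔt and Δx = v₀Δt + ½aΔt²; chain segment to segment.
0–4 s: v starts -5 cm/s; Δx = -5·4 + ½·3·4² = 4 cm; v ends 7 cm/s.
4–9 s: v starts 7 cm/s; Δx = 7·5 + ½·-8·5² = -65 cm; v ends -33 cm/s.
9–14 s: v starts -33 cm/s; Δx = -33·5 + ½·-6·5² = -240 cm; v ends -63 cm/s.
14–17 s: v starts -63 cm/s; Δx = -63·3 + ½·-1·3² = -193.5 cm; v ends -66 cm/s.
x(17) = 3 + Σ Δx = -491.5 cm.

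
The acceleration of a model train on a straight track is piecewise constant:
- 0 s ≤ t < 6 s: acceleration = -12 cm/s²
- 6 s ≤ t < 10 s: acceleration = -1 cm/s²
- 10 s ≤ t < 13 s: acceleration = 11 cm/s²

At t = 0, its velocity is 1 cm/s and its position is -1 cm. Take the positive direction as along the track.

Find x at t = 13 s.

On each constant-a segment, Δv = aΔt and Δx = v₀Δt + ½aΔt²; chain segment to segment.
0–6 s: v starts 1 cm/s; Δx = 1·6 + ½·-12·6² = -210 cm; v ends -71 cm/s.
6–10 s: v starts -71 cm/s; Δx = -71·4 + ½·-1·4² = -292 cm; v ends -75 cm/s.
10–13 s: v starts -75 cm/s; Δx = -75·3 + ½·11·3² = -175.5 cm; v ends -42 cm/s.
x(13) = -1 + Σ Δx = -678.5 cm.

-678.5 cm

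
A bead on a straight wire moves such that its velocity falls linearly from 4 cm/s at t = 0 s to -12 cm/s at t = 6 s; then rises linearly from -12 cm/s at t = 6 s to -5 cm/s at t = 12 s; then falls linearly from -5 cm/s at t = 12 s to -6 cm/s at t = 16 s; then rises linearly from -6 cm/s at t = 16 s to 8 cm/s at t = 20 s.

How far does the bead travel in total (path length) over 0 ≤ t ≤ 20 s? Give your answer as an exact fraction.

Total distance travelled is ∫|v| dt — sum the magnitudes of each area piece.
0–6 s: v = 0 at t = 1.5 s; triangle areas 3 + 27 = 30 cm
6–12 s: |½(-12 + -5)(6)| = 51 cm
12–16 s: |½(-5 + -6)(4)| = 22 cm
16–20 s: v = 0 at t = 124/7 s; triangle areas 36/7 + 64/7 = 100/7 cm
Total distance = 821/7 cm

821/7 cm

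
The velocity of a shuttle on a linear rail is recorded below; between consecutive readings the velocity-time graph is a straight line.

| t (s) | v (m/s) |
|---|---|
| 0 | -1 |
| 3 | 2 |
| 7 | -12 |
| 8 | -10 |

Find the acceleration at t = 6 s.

Acceleration is the slope of the v-t graph on 3–7 s: (-12 − 2)/(7 − 3) = -3.5 m/s².

-3.5 m/s²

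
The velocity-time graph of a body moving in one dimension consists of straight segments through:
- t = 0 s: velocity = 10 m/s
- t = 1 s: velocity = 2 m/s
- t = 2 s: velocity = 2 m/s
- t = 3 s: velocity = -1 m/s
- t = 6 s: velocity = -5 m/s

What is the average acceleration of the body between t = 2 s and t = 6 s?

Average acceleration = Δv/Δt = (-5 − 2)/(6 − 2) = -1.75 m/s².

-1.75 m/s²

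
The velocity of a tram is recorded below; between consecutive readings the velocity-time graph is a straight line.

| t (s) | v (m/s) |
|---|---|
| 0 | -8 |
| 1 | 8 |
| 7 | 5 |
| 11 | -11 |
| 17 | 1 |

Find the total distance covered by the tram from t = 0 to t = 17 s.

Distance (not displacement) is the total path length: add the absolute areas under v-t.
0–1 s: v = 0 at t = 0.5 s; triangle areas 2 + 2 = 4 m
1–7 s: |½(8 + 5)(6)| = 39 m
7–11 s: v = 0 at t = 8.25 s; triangle areas 3.125 + 15.125 = 18.25 m
11–17 s: v = 0 at t = 16.5 s; triangle areas 30.25 + 0.25 = 30.5 m
Total distance = 91.75 m

91.75 m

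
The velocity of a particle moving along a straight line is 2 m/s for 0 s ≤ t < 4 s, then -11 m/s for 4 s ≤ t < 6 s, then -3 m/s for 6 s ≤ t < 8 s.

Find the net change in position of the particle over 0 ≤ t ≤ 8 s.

Displacement is the signed area under the v-t curve.
0–4 s: 2 × 4 = 8 m
4–6 s: -11 × 2 = -22 m
6–8 s: -3 × 2 = -6 m
Net displacement = -20 m

-20 m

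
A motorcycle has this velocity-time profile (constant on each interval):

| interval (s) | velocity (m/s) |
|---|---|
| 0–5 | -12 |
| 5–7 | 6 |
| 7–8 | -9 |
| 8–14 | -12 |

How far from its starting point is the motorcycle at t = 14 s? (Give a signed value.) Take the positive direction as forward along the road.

-129 m

Displacement is the signed area under the v-t curve.
0–5 s: -12 × 5 = -60 m
5–7 s: 6 × 2 = 12 m
7–8 s: -9 × 1 = -9 m
8–14 s: -12 × 6 = -72 m
Net displacement = -129 m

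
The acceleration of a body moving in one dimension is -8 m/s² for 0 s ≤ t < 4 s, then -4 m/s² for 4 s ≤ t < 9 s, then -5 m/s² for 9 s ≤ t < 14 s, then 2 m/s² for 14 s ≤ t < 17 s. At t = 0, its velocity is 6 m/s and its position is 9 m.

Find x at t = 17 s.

-707.5 m

On each constant-a segment, Δv = aΔt and Δx = v₀Δt + ½aΔt²; chain segment to segment.
0–4 s: v starts 6 m/s; Δx = 6·4 + ½·-8·4² = -40 m; v ends -26 m/s.
4–9 s: v starts -26 m/s; Δx = -26·5 + ½·-4·5² = -180 m; v ends -46 m/s.
9–14 s: v starts -46 m/s; Δx = -46·5 + ½·-5·5² = -292.5 m; v ends -71 m/s.
14–17 s: v starts -71 m/s; Δx = -71·3 + ½·2·3² = -204 m; v ends -65 m/s.
x(17) = 9 + Σ Δx = -707.5 m.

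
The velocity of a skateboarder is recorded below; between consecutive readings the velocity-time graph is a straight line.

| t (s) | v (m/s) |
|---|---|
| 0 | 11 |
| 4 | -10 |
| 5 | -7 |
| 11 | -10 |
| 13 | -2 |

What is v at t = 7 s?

On 5–11 s the graph is linear from -7 to -10 m/s: v(7) = -7 + (-10 − -7)·(7 − 5)/(11 − 5) = -8 m/s.

-8 m/s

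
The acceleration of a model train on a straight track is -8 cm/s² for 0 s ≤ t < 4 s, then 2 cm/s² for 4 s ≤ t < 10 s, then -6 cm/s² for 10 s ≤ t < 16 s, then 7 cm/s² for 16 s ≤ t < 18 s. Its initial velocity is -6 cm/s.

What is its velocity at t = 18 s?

Δv equals the area under the a-t graph; then v = v₀ + Δv.
0–4 s: -8 × 4 = -32 cm/s
4–10 s: 2 × 6 = 12 cm/s
10–16 s: -6 × 6 = -36 cm/s
16–18 s: 7 × 2 = 14 cm/s
Δv = -42 cm/s, so v(18) = -6 + (-42) = -48 cm/s.

-48 cm/s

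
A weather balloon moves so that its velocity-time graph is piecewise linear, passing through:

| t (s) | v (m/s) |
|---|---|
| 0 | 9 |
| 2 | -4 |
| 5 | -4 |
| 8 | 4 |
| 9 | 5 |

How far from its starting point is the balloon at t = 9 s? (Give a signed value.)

Net displacement equals the area under the velocity-time graph (areas below the axis count negative).
0–2 s: ½(9 + -4)(2) = 5 m
2–5 s: -4 × 3 = -12 m
5–8 s: ½(-4 + 4)(3) = 0 m
8–9 s: ½(4 + 5)(1) = 4.5 m
Net displacement = -2.5 m

-2.5 m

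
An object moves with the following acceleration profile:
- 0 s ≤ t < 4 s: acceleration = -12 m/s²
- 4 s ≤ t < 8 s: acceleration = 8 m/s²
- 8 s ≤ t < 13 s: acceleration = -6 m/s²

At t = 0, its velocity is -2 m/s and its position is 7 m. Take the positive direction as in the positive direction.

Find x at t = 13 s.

On each constant-a segment, Δv = aΔt and Δx = v₀Δt + ½aΔt²; chain segment to segment.
0–4 s: v starts -2 m/s; Δx = -2·4 + ½·-12·4² = -104 m; v ends -50 m/s.
4–8 s: v starts -50 m/s; Δx = -50·4 + ½·8·4² = -136 m; v ends -18 m/s.
8–13 s: v starts -18 m/s; Δx = -18·5 + ½·-6·5² = -165 m; v ends -48 m/s.
x(13) = 7 + Σ Δx = -398 m.

-398 m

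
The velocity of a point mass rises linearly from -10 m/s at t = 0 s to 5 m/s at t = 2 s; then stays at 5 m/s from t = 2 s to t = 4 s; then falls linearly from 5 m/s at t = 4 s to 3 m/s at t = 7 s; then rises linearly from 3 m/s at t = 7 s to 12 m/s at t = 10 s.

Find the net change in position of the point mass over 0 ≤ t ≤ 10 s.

39.5 m

Displacement is the signed area under the v-t curve.
0–2 s: ½(-10 + 5)(2) = -5 m
2–4 s: 5 × 2 = 10 m
4–7 s: ½(5 + 3)(3) = 12 m
7–10 s: ½(3 + 12)(3) = 22.5 m
Net displacement = 39.5 m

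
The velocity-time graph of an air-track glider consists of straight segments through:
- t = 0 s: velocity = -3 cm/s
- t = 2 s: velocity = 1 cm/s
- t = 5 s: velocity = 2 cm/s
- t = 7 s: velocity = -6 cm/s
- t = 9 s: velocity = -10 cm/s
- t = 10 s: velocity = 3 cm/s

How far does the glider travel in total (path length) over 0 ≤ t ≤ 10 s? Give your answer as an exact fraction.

837/26 cm

Distance (not displacement) is the total path length: add the absolute areas under v-t.
0–2 s: v = 0 at t = 1.5 s; triangle areas 2.25 + 0.25 = 2.5 cm
2–5 s: |½(1 + 2)(3)| = 4.5 cm
5–7 s: v = 0 at t = 5.5 s; triangle areas 0.5 + 4.5 = 5 cm
7–9 s: |½(-6 + -10)(2)| = 16 cm
9–10 s: v = 0 at t = 127/13 s; triangle areas 50/13 + 9/26 = 109/26 cm
Total distance = 837/26 cm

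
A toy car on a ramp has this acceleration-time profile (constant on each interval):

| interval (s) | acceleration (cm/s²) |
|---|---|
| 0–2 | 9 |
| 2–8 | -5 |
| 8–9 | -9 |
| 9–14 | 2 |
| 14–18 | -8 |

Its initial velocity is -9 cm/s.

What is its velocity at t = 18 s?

-52 cm/s

Δv equals the area under the a-t graph; then v = v₀ + Δv.
0–2 s: 9 × 2 = 18 cm/s
2–8 s: -5 × 6 = -30 cm/s
8–9 s: -9 × 1 = -9 cm/s
9–14 s: 2 × 5 = 10 cm/s
14–18 s: -8 × 4 = -32 cm/s
Δv = -43 cm/s, so v(18) = -9 + (-43) = -52 cm/s.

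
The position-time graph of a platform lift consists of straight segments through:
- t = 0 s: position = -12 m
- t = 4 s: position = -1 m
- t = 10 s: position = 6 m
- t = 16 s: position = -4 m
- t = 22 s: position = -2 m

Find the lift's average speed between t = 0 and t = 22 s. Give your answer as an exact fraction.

Average speed = (total path length)/(elapsed time); on a piecewise-linear x-t graph the path length is Σ|Δx|.
0–4 s: |Δx| = |-1 − -12| = 11 m
4–10 s: |Δx| = |6 − -1| = 7 m
10–16 s: |Δx| = |-4 − 6| = 10 m
16–22 s: |Δx| = |-2 − -4| = 2 m
Total path = 30 m; average speed = 30/22 = 15/11 m/s.

15/11 m/s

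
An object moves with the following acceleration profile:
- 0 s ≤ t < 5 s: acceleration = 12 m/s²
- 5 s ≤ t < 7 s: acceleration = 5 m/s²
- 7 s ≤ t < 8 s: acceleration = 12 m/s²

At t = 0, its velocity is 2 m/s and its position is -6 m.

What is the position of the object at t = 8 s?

On each constant-a segment, Δv = aΔt and Δx = v₀Δt + ½aΔt²; chain segment to segment.
0–5 s: v starts 2 m/s; Δx = 2·5 + ½·12·5² = 160 m; v ends 62 m/s.
5–7 s: v starts 62 m/s; Δx = 62·2 + ½·5·2² = 134 m; v ends 72 m/s.
7–8 s: v starts 72 m/s; Δx = 72·1 + ½·12·1² = 78 m; v ends 84 m/s.
x(8) = -6 + Σ Δx = 366 m.

366 m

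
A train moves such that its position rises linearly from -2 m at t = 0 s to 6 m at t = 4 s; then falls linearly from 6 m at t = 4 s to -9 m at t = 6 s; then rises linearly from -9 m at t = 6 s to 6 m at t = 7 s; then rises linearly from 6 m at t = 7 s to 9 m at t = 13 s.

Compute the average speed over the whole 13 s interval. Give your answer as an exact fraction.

41/13 m/s

Average speed = (total path length)/(elapsed time); on a piecewise-linear x-t graph the path length is Σ|Δx|.
0–4 s: |Δx| = |6 − -2| = 8 m
4–6 s: |Δx| = |-9 − 6| = 15 m
6–7 s: |Δx| = |6 − -9| = 15 m
7–13 s: |Δx| = |9 − 6| = 3 m
Total path = 41 m; average speed = 41/13 = 41/13 m/s.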